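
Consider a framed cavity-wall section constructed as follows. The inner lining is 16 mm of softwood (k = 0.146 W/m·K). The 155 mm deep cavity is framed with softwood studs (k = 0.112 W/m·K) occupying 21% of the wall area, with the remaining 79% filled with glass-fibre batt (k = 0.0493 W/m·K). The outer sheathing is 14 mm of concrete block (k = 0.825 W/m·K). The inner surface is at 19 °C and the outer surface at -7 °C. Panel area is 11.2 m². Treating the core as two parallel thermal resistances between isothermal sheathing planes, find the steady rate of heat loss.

Sheathing layers in series; stud and cavity paths in parallel between them.
R_inner = 0.016/(0.146×11.2) = 0.009785 K/W
R_stud  = 0.155/(0.112×0.21×11.2) = 0.5884 K/W
R_cav   = 0.155/(0.0493×0.79×11.2) = 0.3553 K/W
1/R_core = 1/R_stud + 1/R_cav → R_core = 0.2215 K/W
R_outer = 0.014/(0.825×11.2) = 0.001515 K/W
R_total = 0.2328 K/W
Q = ΔT/R_total = 26/0.2328

Q ≈ 112 W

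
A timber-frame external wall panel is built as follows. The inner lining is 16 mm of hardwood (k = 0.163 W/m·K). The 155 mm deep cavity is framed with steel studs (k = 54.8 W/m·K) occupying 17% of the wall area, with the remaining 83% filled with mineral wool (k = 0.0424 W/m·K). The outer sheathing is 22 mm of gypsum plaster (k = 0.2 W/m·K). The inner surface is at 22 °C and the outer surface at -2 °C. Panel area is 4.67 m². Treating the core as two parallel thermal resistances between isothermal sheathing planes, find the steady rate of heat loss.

Q ≈ 499 W

Sheathing layers in series; stud and cavity paths in parallel between them.
R_inner = 0.016/(0.163×4.67) = 0.02102 K/W
R_stud  = 0.155/(54.8×0.17×4.67) = 0.003563 K/W
R_cav   = 0.155/(0.0424×0.83×4.67) = 0.9431 K/W
1/R_core = 1/R_stud + 1/R_cav → R_core = 0.003549 K/W
R_outer = 0.022/(0.2×4.67) = 0.02355 K/W
R_total = 0.04812 K/W
Q = ΔT/R_total = 24/0.04812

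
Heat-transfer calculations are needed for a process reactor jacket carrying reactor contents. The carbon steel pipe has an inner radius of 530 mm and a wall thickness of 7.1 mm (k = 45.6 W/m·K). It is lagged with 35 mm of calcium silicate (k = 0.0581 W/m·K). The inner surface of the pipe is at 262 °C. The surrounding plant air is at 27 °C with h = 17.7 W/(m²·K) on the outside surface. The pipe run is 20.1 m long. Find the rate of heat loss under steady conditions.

Q ≈ 25000 W

Cylindrical conduction, so R = ln(r₂/r₁)/(2πkL) per layer, in series:
R_carbon steel pipe wall = ln(537.1/530)/(2π×45.6×20.1) = 2.311×10^-6 K/W
R_calcium silicate = ln(572.1/537.1)/(2π×0.0581×20.1) = 0.008604 K/W
R_outer film = 1/(h_o·2πr_oL) = 1/(17.7×2π×0.5721×20.1) = 7.819×10^-4 K/W
R_total = 0.009388 K/W
Q = ΔT/R_total = 235/0.009388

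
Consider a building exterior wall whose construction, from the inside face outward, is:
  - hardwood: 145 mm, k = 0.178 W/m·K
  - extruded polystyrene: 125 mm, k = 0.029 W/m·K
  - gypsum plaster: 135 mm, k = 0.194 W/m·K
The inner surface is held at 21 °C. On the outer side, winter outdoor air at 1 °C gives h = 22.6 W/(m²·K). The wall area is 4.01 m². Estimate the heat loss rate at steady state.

Using the resistance-network approach (series):
R_hardwood = L/(kA) = 0.145/(0.178×4.01) = 0.2031 K/W
R_extruded polystyrene = L/(kA) = 0.125/(0.029×4.01) = 1.075 K/W
R_gypsum plaster = L/(kA) = 0.135/(0.194×4.01) = 0.1735 K/W
R_outer film = 1/(h_o·A) = 1/(22.6×4.01) = 0.01103 K/W
R_total = 1.463 K/W
Q = ΔT / R_total = 20 / 1.463

Q ≈ 13.7 W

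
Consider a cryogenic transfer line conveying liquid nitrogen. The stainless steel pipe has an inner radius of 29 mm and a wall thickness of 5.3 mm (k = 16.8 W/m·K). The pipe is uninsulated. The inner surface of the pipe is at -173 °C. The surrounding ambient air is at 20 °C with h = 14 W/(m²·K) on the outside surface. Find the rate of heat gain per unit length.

q′ ≈ 580 W/m

For a radial system each layer contributes R = ln(r_out/r_in)/(2πkL); films add R = 1/(hA).
R_stainless steel pipe wall = ln(34.3/29)/(2π×16.8×1) = 0.00159 K/W
R_outer film = 1/(h_o·2πr_oL) = 1/(14×2π×0.0343×1) = 0.3314 K/W
R_total = 0.333 K/W
Q = ΔT/R_total = 193/0.333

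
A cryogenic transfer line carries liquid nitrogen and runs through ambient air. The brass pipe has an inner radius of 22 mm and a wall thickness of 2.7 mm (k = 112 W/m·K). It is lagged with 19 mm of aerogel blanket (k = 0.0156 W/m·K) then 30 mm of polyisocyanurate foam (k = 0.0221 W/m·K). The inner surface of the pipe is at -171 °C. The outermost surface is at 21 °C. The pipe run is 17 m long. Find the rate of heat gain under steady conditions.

Q ≈ 341 W

Radial resistances (cylindrical: R_cond = ln(r_o/r_i)/(2πkL), R_conv = 1/(h·2πrL)):
R_brass pipe wall = ln(24.7/22)/(2π×112×17) = 9.676×10^-6 K/W
R_aerogel blanket = ln(43.7/24.7)/(2π×0.0156×17) = 0.3424 K/W
R_polyisocyanurate foam = ln(73.7/43.7)/(2π×0.0221×17) = 0.2214 K/W
R_total = 0.5638 K/W
Q = ΔT/R_total = 192/0.5638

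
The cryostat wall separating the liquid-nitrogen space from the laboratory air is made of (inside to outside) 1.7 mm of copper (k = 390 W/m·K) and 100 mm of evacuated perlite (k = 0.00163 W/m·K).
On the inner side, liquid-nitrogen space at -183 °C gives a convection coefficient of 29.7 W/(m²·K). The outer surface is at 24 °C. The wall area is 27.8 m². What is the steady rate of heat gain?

Thermal resistances in series:
R_inner film = 1/(h_i·A) = 1/(29.7×27.8) = 0.001211 K/W
R_copper = L/(kA) = 0.0017/(390×27.8) = 1.568×10^-7 K/W
R_evacuated perlite = L/(kA) = 0.1/(0.00163×27.8) = 2.207 K/W
R_total = 2.208 K/W
Q = ΔT / R_total = 207 / 2.208

Q ≈ 93.7 W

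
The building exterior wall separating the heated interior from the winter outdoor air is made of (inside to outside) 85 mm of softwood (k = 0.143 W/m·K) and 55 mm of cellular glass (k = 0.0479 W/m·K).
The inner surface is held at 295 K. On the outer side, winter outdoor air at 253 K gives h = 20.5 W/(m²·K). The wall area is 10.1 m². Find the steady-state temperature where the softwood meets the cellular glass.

T ≈ 281 K

Thermal resistances in series:
R_softwood = L/(kA) = 0.085/(0.143×10.1) = 0.05885 K/W
R_cellular glass = L/(kA) = 0.055/(0.0479×10.1) = 0.1137 K/W
R_outer film = 1/(h_o·A) = 1/(20.5×10.1) = 0.00483 K/W
R_total = 0.1774 K/W;  Q = ΔT/R_total = 42/0.1774 = 236.8 W
T_interface = T_inner − Q·ΣR(inner→interface) = 295 − 237×0.05885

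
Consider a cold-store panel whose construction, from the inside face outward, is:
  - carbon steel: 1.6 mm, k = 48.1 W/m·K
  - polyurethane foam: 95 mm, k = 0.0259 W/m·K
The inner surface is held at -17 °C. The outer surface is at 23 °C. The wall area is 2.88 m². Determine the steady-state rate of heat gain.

Series thermal resistances:
R_carbon steel = L/(kA) = 0.0016/(48.1×2.88) = 1.155×10^-5 K/W
R_polyurethane foam = L/(kA) = 0.095/(0.0259×2.88) = 1.274 K/W
R_total = 1.274 K/W
Q = ΔT / R_total = 40 / 1.274

Q ≈ 31.4 W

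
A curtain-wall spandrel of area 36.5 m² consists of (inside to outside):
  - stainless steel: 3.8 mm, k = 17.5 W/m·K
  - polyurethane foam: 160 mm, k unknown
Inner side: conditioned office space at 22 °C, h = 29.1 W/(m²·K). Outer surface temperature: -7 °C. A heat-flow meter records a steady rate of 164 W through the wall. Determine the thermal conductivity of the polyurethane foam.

k ≈ 0.0249 W/(m·K)

Using the resistance-network approach (series):
R_inner film = 1/(h_i·A) = 1/(29.1×36.5) = 9.415×10^-4 K/W
R_stainless steel = L/(kA) = 0.0038/(17.5×36.5) = 5.949×10^-6 K/W
Sum of known resistances R_other = 9.474×10^-4 K/W
Total R = ΔT/Q = 29/164 = 0.1768 K/W
R_polyurethane foam = R_total − R_other = 0.1759 K/W
k = L/(R·A) = 0.16/(0.1759×36.5)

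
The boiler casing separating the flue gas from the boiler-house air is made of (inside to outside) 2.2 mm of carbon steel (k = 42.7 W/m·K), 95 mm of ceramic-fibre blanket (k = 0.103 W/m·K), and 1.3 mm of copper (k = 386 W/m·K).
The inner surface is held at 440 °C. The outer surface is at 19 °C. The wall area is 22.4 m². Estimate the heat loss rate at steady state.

Series thermal resistances:
R_carbon steel = L/(kA) = 0.0022/(42.7×22.4) = 2.3×10^-6 K/W
R_ceramic-fibre blanket = L/(kA) = 0.095/(0.103×22.4) = 0.04118 K/W
R_copper = L/(kA) = 0.0013/(386×22.4) = 1.504×10^-7 K/W
R_total = 0.04118 K/W
Q = ΔT / R_total = 421 / 0.04118

Q ≈ 10200 W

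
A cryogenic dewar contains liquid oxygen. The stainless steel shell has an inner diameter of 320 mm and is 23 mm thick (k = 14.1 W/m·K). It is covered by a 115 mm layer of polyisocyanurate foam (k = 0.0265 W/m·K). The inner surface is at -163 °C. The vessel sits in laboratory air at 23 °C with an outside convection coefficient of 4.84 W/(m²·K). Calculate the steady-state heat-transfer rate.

For a spherical shell R = (1/r₁ − 1/r₂)/(4πk); film R = 1/(h·4πr²). In series:
R_stainless steel shell = (1/0.16 − 1/0.183)/(4π×14.1) = 0.004433 K/W
R_polyisocyanurate foam = (1/0.183 − 1/0.298)/(4π×0.0265) = 6.332 K/W
R_outer film = 1/(h·4πr_o²) = 1/(4.84×4π×0.298²) = 0.1851 K/W
R_total = 6.522 K/W
Q = ΔT/R_total = 186/6.522

Q ≈ 28.5 W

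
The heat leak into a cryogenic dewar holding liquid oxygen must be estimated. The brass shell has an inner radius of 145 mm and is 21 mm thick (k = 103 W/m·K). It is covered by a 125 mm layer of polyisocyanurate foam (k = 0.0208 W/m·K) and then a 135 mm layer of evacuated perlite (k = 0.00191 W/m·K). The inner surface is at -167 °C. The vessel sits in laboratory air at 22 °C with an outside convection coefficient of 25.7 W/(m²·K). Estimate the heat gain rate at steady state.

Each spherical layer contributes R = (1/r_i − 1/r_o)/(4πk):
R_brass shell = (1/0.145 − 1/0.166)/(4π×103) = 6.741×10^-4 K/W
R_polyisocyanurate foam = (1/0.166 − 1/0.291)/(4π×0.0208) = 9.9 K/W
R_evacuated perlite = (1/0.291 − 1/0.426)/(4π×0.00191) = 45.37 K/W
R_outer film = 1/(h·4πr_o²) = 1/(25.7×4π×0.426²) = 0.01706 K/W
R_total = 55.29 K/W
Q = ΔT/R_total = 189/55.29

Q ≈ 3.42 W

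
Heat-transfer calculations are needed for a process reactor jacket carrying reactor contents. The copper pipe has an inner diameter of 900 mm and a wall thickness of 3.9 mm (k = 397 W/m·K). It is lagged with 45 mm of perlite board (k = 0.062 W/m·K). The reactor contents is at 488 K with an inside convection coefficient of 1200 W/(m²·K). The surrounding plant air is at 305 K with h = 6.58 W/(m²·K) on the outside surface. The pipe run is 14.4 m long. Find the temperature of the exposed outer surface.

Per-layer cylindrical resistances, series-summed:
R_inner film = 1/(h_i·2πr₁L) = 1/(1200×2π×0.45×14.4) = 2.047×10^-5 K/W
R_copper pipe wall = ln(453.9/450)/(2π×397×14.4) = 2.402×10^-7 K/W
R_perlite board = ln(498.9/453.9)/(2π×0.062×14.4) = 0.01685 K/W
R_outer film = 1/(h_o·2πr_oL) = 1/(6.58×2π×0.4989×14.4) = 0.003367 K/W
R_total = 0.02024 K/W
Q = ΔT/R_total = 183/0.02024
Q = 9040 W
T_interface = T_inner − Q·ΣR(inner→interface) = 488 − 9040×0.01687

T ≈ 335 K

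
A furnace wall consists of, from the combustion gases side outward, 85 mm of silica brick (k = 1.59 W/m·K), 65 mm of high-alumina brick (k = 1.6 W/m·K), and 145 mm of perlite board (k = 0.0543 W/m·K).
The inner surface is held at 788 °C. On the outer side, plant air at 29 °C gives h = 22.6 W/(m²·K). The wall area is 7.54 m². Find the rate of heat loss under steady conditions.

Model the wall as resistances in series:
R_silica brick = L/(kA) = 0.085/(1.59×7.54) = 0.00709 K/W
R_high-alumina brick = L/(kA) = 0.065/(1.6×7.54) = 0.005388 K/W
R_perlite board = L/(kA) = 0.145/(0.0543×7.54) = 0.3542 K/W
R_outer film = 1/(h_o·A) = 1/(22.6×7.54) = 0.005868 K/W
R_total = 0.3725 K/W
Q = ΔT / R_total = 759 / 0.3725

Q ≈ 2040 W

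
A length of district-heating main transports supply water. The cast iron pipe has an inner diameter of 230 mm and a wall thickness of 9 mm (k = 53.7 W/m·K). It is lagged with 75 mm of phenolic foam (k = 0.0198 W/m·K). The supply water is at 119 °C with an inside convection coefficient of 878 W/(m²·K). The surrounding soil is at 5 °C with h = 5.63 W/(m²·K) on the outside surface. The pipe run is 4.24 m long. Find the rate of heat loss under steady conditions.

Q ≈ 122 W

Treating each annulus and film as a series resistance:
R_inner film = 1/(h_i·2πr₁L) = 1/(878×2π×0.115×4.24) = 3.718×10^-4 K/W
R_cast iron pipe wall = ln(124/115)/(2π×53.7×4.24) = 5.267×10^-5 K/W
R_phenolic foam = ln(199/124)/(2π×0.0198×4.24) = 0.8968 K/W
R_outer film = 1/(h_o·2πr_oL) = 1/(5.63×2π×0.199×4.24) = 0.0335 K/W
R_total = 0.9307 K/W
Q = ΔT/R_total = 114/0.9307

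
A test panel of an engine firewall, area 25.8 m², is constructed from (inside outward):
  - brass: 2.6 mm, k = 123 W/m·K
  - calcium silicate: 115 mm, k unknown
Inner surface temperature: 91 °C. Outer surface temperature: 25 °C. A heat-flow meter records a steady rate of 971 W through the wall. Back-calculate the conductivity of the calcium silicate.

Model the wall as resistances in series:
R_brass = L/(kA) = 0.0026/(123×25.8) = 8.193×10^-7 K/W
Sum of known resistances R_other = 8.193×10^-7 K/W
Total R = ΔT/Q = 66/971 = 0.06797 K/W
R_calcium silicate = R_total − R_other = 0.06797 K/W
k = L/(R·A) = 0.115/(0.06797×25.8)

k ≈ 0.0656 W/(m·K)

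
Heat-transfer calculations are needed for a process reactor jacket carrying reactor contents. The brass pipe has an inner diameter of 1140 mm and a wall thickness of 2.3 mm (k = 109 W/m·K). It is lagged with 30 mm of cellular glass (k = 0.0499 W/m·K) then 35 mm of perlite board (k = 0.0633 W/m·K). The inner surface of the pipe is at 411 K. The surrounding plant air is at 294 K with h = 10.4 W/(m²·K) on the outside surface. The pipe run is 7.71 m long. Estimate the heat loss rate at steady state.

Q ≈ 2740 W

For a radial system each layer contributes R = ln(r_out/r_in)/(2πkL); films add R = 1/(hA).
R_brass pipe wall = ln(572.3/570)/(2π×109×7.71) = 7.626×10^-7 K/W
R_cellular glass = ln(602.3/572.3)/(2π×0.0499×7.71) = 0.02114 K/W
R_perlite board = ln(637.3/602.3)/(2π×0.0633×7.71) = 0.01842 K/W
R_outer film = 1/(h_o·2πr_oL) = 1/(10.4×2π×0.6373×7.71) = 0.003115 K/W
R_total = 0.04267 K/W
Q = ΔT/R_total = 117/0.04267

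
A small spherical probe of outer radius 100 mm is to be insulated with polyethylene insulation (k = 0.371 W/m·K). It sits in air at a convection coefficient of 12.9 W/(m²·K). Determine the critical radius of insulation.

r_cr ≈ 57.5 mm

For a sphere r_cr = 2k/h = 2×0.371/12.9
r_cr = 57.5 mm; since the bare radius (100 mm) is above r_cr, any added insulation will reduce heat loss.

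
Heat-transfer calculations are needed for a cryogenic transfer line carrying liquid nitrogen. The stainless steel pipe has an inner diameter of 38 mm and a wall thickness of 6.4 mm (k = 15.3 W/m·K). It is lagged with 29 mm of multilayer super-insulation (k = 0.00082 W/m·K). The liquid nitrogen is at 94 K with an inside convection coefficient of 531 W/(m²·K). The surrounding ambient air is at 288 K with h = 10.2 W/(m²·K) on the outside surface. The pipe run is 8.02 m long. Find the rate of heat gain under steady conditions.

Q ≈ 10.5 W

Per-layer cylindrical resistances, series-summed:
R_inner film = 1/(h_i·2πr₁L) = 1/(531×2π×0.019×8.02) = 0.001967 K/W
R_stainless steel pipe wall = ln(25.4/19)/(2π×15.3×8.02) = 3.765×10^-4 K/W
R_multilayer super-insulation = ln(54.4/25.4)/(2π×0.00082×8.02) = 18.43 K/W
R_outer film = 1/(h_o·2πr_oL) = 1/(10.2×2π×0.0544×8.02) = 0.03576 K/W
R_total = 18.47 K/W
Q = ΔT/R_total = 194/18.47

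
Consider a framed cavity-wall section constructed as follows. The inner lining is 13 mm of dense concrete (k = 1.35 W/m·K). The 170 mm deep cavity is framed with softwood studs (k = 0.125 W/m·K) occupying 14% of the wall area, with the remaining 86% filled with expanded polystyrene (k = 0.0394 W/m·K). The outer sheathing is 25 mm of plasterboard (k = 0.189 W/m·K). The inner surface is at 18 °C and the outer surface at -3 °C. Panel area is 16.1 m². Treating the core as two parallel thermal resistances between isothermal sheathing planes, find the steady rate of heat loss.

Q ≈ 98 W

Sheathing layers in series; stud and cavity paths in parallel between them.
R_inner = 0.013/(1.35×16.1) = 5.981×10^-4 K/W
R_stud  = 0.17/(0.125×0.14×16.1) = 0.6034 K/W
R_cav   = 0.17/(0.0394×0.86×16.1) = 0.3116 K/W
1/R_core = 1/R_stud + 1/R_cav → R_core = 0.2055 K/W
R_outer = 0.025/(0.189×16.1) = 0.008216 K/W
R_total = 0.2143 K/W
Q = ΔT/R_total = 21/0.2143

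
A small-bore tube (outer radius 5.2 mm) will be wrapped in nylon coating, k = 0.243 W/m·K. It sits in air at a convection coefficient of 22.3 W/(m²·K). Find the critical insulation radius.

r_cr ≈ 10.9 mm

For a cylinder r_cr = k/h = 0.243/22.3
r_cr = 10.9 mm; since the bare radius (5.2 mm) is below r_cr, adding a thin layer of insulation will *increase* heat loss.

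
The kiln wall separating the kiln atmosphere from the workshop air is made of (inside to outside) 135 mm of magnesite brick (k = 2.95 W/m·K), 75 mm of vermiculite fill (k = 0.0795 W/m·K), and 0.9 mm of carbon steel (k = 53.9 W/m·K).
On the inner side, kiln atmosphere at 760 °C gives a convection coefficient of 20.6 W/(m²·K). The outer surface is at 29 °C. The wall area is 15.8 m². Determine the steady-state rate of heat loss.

Series thermal resistances:
R_inner film = 1/(h_i·A) = 1/(20.6×15.8) = 0.003072 K/W
R_magnesite brick = L/(kA) = 0.135/(2.95×15.8) = 0.002896 K/W
R_vermiculite fill = L/(kA) = 0.075/(0.0795×15.8) = 0.05971 K/W
R_carbon steel = L/(kA) = 0.0009/(53.9×15.8) = 1.057×10^-6 K/W
R_total = 0.06568 K/W
Q = ΔT / R_total = 731 / 0.06568

Q ≈ 11100 W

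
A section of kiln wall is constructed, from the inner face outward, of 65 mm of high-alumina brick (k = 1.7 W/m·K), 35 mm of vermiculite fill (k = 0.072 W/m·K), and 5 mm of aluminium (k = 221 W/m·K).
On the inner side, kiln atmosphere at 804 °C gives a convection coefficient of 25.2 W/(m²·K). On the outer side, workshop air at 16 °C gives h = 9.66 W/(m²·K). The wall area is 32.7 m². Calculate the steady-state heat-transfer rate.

Q ≈ 38600 W

Model the wall as resistances in series:
R_inner film = 1/(h_i·A) = 1/(25.2×32.7) = 0.001214 K/W
R_high-alumina brick = L/(kA) = 0.065/(1.7×32.7) = 0.001169 K/W
R_vermiculite fill = L/(kA) = 0.035/(0.072×32.7) = 0.01487 K/W
R_aluminium = L/(kA) = 0.005/(221×32.7) = 6.919×10^-7 K/W
R_outer film = 1/(h_o·A) = 1/(9.66×32.7) = 0.003166 K/W
R_total = 0.02042 K/W
Q = ΔT / R_total = 788 / 0.02042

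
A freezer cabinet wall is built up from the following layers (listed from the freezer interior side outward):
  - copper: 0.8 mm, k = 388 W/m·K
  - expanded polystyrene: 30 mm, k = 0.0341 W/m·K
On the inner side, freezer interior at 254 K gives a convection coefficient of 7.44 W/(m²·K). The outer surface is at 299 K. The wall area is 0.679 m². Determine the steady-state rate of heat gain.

Model the wall as resistances in series:
R_inner film = 1/(h_i·A) = 1/(7.44×0.679) = 0.198 K/W
R_copper = L/(kA) = 0.0008/(388×0.679) = 3.037×10^-6 K/W
R_expanded polystyrene = L/(kA) = 0.03/(0.0341×0.679) = 1.296 K/W
R_total = 1.494 K/W
Q = ΔT / R_total = 45 / 1.494

Q ≈ 30.1 W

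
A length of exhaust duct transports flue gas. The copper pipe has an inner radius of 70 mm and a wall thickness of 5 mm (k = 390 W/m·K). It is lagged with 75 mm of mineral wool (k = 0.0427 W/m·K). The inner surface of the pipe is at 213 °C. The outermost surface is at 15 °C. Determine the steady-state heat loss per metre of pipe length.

Treating each annulus and film as a series resistance:
R_copper pipe wall = ln(75/70)/(2π×390×1) = 2.816×10^-5 K/W
R_mineral wool = ln(150/75)/(2π×0.0427×1) = 2.584 K/W
R_total = 2.584 K/W
Q = ΔT/R_total = 198/2.584

q′ ≈ 76.6 W/m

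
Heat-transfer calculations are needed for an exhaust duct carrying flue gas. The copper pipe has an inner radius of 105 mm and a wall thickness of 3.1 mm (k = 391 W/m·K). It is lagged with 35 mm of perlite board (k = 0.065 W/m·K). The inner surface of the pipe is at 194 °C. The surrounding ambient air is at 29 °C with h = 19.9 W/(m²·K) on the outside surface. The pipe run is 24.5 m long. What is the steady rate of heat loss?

Cylindrical conduction, so R = ln(r₂/r₁)/(2πkL) per layer, in series:
R_copper pipe wall = ln(108.1/105)/(2π×391×24.5) = 4.834×10^-7 K/W
R_perlite board = ln(143.1/108.1)/(2π×0.065×24.5) = 0.02803 K/W
R_outer film = 1/(h_o·2πr_oL) = 1/(19.9×2π×0.1431×24.5) = 0.002281 K/W
R_total = 0.03031 K/W
Q = ΔT/R_total = 165/0.03031

Q ≈ 5440 W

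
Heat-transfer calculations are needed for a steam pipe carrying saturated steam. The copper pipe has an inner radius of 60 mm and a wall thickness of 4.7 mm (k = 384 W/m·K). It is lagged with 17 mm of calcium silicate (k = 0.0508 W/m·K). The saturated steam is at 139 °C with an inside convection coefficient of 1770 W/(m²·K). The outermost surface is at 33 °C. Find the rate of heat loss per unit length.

q′ ≈ 145 W/m

Per-layer cylindrical resistances, series-summed:
R_inner film = 1/(h_i·2πr₁L) = 1/(1770×2π×0.06×1) = 0.001499 K/W
R_copper pipe wall = ln(64.7/60)/(2π×384×1) = 3.126×10^-5 K/W
R_calcium silicate = ln(81.7/64.7)/(2π×0.0508×1) = 0.7309 K/W
R_total = 0.7324 K/W
Q = ΔT/R_total = 106/0.7324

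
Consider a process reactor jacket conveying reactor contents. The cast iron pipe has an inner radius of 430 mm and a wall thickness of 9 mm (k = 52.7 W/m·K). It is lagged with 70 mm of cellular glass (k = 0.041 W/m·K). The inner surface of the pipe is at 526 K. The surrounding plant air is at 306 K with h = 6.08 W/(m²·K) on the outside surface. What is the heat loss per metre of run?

q′ ≈ 352 W/m

Radial resistances (cylindrical: R_cond = ln(r_o/r_i)/(2πkL), R_conv = 1/(h·2πrL)):
R_cast iron pipe wall = ln(439/430)/(2π×52.7×1) = 6.256×10^-5 K/W
R_cellular glass = ln(509/439)/(2π×0.041×1) = 0.5743 K/W
R_outer film = 1/(h_o·2πr_oL) = 1/(6.08×2π×0.509×1) = 0.05143 K/W
R_total = 0.6258 K/W
Q = ΔT/R_total = 220/0.6258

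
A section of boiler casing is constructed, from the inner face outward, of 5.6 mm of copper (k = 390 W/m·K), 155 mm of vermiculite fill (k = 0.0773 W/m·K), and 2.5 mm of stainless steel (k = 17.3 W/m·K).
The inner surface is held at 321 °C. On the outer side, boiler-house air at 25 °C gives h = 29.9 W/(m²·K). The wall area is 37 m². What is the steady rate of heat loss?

Thermal resistances in series:
R_copper = L/(kA) = 0.0056/(390×37) = 3.881×10^-7 K/W
R_vermiculite fill = L/(kA) = 0.155/(0.0773×37) = 0.05419 K/W
R_stainless steel = L/(kA) = 0.0025/(17.3×37) = 3.906×10^-6 K/W
R_outer film = 1/(h_o·A) = 1/(29.9×37) = 9.039×10^-4 K/W
R_total = 0.0551 K/W
Q = ΔT / R_total = 296 / 0.0551

Q ≈ 5370 W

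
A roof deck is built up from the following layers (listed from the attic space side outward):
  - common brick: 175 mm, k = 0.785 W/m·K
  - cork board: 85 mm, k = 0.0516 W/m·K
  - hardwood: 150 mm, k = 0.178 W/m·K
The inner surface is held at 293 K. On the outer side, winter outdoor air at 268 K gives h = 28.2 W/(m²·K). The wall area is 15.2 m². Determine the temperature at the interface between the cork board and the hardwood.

T ≈ 276 K

Model the wall as resistances in series:
R_common brick = L/(kA) = 0.175/(0.785×15.2) = 0.01467 K/W
R_cork board = L/(kA) = 0.085/(0.0516×15.2) = 0.1084 K/W
R_hardwood = L/(kA) = 0.15/(0.178×15.2) = 0.05544 K/W
R_outer film = 1/(h_o·A) = 1/(28.2×15.2) = 0.002333 K/W
R_total = 0.1808 K/W;  Q = ΔT/R_total = 25/0.1808 = 138.3 W
T_interface = T_inner − Q·ΣR(inner→interface) = 293 − 138×0.123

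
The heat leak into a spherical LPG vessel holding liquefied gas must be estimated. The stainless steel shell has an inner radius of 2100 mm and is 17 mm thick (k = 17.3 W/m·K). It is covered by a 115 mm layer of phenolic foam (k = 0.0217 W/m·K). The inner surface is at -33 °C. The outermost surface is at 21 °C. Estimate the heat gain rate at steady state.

Q ≈ 605 W

For a spherical shell R = (1/r₁ − 1/r₂)/(4πk); film R = 1/(h·4πr²). In series:
R_stainless steel shell = (1/2.1 − 1/2.117)/(4π×17.3) = 1.759×10^-5 K/W
R_phenolic foam = (1/2.117 − 1/2.232)/(4π×0.0217) = 0.08925 K/W
R_total = 0.08927 K/W
Q = ΔT/R_total = 54/0.08927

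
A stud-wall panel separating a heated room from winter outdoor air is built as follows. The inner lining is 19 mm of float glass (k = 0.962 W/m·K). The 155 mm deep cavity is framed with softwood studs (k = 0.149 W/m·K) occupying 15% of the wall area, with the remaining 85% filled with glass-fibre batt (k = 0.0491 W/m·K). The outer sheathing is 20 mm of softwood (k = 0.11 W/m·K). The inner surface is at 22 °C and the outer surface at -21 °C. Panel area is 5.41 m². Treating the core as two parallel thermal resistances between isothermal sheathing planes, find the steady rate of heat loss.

Q ≈ 88.8 W

Sheathing layers in series; stud and cavity paths in parallel between them.
R_inner = 0.019/(0.962×5.41) = 0.003651 K/W
R_stud  = 0.155/(0.149×0.15×5.41) = 1.282 K/W
R_cav   = 0.155/(0.0491×0.85×5.41) = 0.6865 K/W
1/R_core = 1/R_stud + 1/R_cav → R_core = 0.4471 K/W
R_outer = 0.02/(0.11×5.41) = 0.03361 K/W
R_total = 0.4843 K/W
Q = ΔT/R_total = 43/0.4843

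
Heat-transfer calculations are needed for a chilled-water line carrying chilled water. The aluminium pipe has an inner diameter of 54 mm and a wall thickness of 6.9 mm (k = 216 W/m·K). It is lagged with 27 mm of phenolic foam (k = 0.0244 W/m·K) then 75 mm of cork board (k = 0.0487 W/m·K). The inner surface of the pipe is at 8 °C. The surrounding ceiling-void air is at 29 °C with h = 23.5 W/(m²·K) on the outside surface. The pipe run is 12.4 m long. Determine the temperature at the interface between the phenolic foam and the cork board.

T ≈ 20.4 °C

For a radial system each layer contributes R = ln(r_out/r_in)/(2πkL); films add R = 1/(hA).
R_aluminium pipe wall = ln(33.9/27)/(2π×216×12.4) = 1.352×10^-5 K/W
R_phenolic foam = ln(60.9/33.9)/(2π×0.0244×12.4) = 0.3082 K/W
R_cork board = ln(135.9/60.9)/(2π×0.0487×12.4) = 0.2116 K/W
R_outer film = 1/(h_o·2πr_oL) = 1/(23.5×2π×0.1359×12.4) = 0.004019 K/W
R_total = 0.5237 K/W
Q = ΔT/R_total = 21/0.5237
Q = 40.1 W
T_interface = T_inner + Q·ΣR(inner→interface) = 8 + 40.1×0.3082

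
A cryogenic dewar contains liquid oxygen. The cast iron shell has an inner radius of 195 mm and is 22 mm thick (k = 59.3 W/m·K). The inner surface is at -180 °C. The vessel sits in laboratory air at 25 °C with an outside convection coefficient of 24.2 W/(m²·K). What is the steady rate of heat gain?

Q ≈ 2910 W

Each spherical layer contributes R = (1/r_i − 1/r_o)/(4πk):
R_cast iron shell = (1/0.195 − 1/0.217)/(4π×59.3) = 6.977×10^-4 K/W
R_outer film = 1/(h·4πr_o²) = 1/(24.2×4π×0.217²) = 0.06983 K/W
R_total = 0.07053 K/W
Q = ΔT/R_total = 205/0.07053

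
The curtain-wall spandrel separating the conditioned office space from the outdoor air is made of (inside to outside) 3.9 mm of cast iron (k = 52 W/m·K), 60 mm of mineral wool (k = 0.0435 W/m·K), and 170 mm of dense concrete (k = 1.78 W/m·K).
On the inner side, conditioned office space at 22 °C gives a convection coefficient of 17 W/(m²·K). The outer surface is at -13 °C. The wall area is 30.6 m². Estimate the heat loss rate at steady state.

Using the resistance-network approach (series):
R_inner film = 1/(h_i·A) = 1/(17×30.6) = 0.001922 K/W
R_cast iron = L/(kA) = 0.0039/(52×30.6) = 2.451×10^-6 K/W
R_mineral wool = L/(kA) = 0.06/(0.0435×30.6) = 0.04508 K/W
R_dense concrete = L/(kA) = 0.17/(1.78×30.6) = 0.003121 K/W
R_total = 0.05012 K/W
Q = ΔT / R_total = 35 / 0.05012

Q ≈ 698 W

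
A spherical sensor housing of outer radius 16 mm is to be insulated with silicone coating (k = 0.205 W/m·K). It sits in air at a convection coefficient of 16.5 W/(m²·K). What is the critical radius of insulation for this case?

For a sphere r_cr = 2k/h = 2×0.205/16.5
r_cr = 24.8 mm; since the bare radius (16 mm) is below r_cr, adding a thin layer of insulation will *increase* heat loss.

r_cr ≈ 24.8 mm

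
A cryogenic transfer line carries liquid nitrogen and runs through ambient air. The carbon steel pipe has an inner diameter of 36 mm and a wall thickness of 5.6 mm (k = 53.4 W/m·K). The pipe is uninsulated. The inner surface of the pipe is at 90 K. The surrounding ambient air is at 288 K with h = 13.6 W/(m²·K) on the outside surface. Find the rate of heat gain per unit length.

Per-layer cylindrical resistances, series-summed:
R_carbon steel pipe wall = ln(23.6/18)/(2π×53.4×1) = 8.073×10^-4 K/W
R_outer film = 1/(h_o·2πr_oL) = 1/(13.6×2π×0.0236×1) = 0.4959 K/W
R_total = 0.4967 K/W
Q = ΔT/R_total = 198/0.4967

q′ ≈ 399 W/m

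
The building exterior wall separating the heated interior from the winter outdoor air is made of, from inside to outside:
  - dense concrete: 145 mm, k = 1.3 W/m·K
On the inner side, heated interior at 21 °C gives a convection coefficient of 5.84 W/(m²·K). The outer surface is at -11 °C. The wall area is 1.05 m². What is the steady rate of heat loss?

Q ≈ 119 W

Using the resistance-network approach (series):
R_inner film = 1/(h_i·A) = 1/(5.84×1.05) = 0.1631 K/W
R_dense concrete = L/(kA) = 0.145/(1.3×1.05) = 0.1062 K/W
R_total = 0.2693 K/W
Q = ΔT / R_total = 32 / 0.2693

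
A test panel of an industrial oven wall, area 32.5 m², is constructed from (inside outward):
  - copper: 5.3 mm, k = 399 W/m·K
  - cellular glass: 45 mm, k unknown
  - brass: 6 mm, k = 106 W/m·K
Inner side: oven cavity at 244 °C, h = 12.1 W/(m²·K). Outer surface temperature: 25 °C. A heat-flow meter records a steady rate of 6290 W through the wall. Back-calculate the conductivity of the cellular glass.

k ≈ 0.0429 W/(m·K)

Treating each layer as a thermal resistance in series:
R_inner film = 1/(h_i·A) = 1/(12.1×32.5) = 0.002543 K/W
R_copper = L/(kA) = 0.0053/(399×32.5) = 4.087×10^-7 K/W
R_brass = L/(kA) = 0.006/(106×32.5) = 1.742×10^-6 K/W
Sum of known resistances R_other = 0.002545 K/W
Total R = ΔT/Q = 219/6290 = 0.03482 K/W
R_cellular glass = R_total − R_other = 0.03227 K/W
k = L/(R·A) = 0.045/(0.03227×32.5)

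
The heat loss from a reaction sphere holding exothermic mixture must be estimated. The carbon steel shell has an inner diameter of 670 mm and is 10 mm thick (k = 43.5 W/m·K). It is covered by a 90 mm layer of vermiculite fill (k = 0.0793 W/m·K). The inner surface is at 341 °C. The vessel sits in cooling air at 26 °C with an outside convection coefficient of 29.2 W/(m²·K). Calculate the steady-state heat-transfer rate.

Radial (spherical) resistances in series:
R_carbon steel shell = (1/0.335 − 1/0.345)/(4π×43.5) = 1.583×10^-4 K/W
R_vermiculite fill = (1/0.345 − 1/0.435)/(4π×0.0793) = 0.6018 K/W
R_outer film = 1/(h·4πr_o²) = 1/(29.2×4π×0.435²) = 0.0144 K/W
R_total = 0.6164 K/W
Q = ΔT/R_total = 315/0.6164

Q ≈ 511 W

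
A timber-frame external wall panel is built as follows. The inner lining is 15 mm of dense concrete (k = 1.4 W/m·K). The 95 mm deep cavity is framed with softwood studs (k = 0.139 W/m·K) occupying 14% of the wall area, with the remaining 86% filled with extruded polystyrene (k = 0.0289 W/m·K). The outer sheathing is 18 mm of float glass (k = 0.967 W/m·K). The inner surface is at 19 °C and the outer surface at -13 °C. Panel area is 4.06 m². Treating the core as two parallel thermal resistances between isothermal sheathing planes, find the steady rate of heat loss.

Sheathing layers in series; stud and cavity paths in parallel between them.
R_inner = 0.015/(1.4×4.06) = 0.002639 K/W
R_stud  = 0.095/(0.139×0.14×4.06) = 1.202 K/W
R_cav   = 0.095/(0.0289×0.86×4.06) = 0.9415 K/W
1/R_core = 1/R_stud + 1/R_cav → R_core = 0.528 K/W
R_outer = 0.018/(0.967×4.06) = 0.004585 K/W
R_total = 0.5353 K/W
Q = ΔT/R_total = 32/0.5353

Q ≈ 59.8 W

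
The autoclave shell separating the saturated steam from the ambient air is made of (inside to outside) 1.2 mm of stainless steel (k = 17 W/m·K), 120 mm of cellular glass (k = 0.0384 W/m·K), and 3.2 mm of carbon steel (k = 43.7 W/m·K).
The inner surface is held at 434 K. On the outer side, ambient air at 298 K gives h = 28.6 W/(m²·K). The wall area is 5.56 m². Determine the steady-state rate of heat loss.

Q ≈ 239 W

Treating each layer as a thermal resistance in series:
R_stainless steel = L/(kA) = 0.0012/(17×5.56) = 1.27×10^-5 K/W
R_cellular glass = L/(kA) = 0.12/(0.0384×5.56) = 0.5621 K/W
R_carbon steel = L/(kA) = 0.0032/(43.7×5.56) = 1.317×10^-5 K/W
R_outer film = 1/(h_o·A) = 1/(28.6×5.56) = 0.006289 K/W
R_total = 0.5684 K/W
Q = ΔT / R_total = 136 / 0.5684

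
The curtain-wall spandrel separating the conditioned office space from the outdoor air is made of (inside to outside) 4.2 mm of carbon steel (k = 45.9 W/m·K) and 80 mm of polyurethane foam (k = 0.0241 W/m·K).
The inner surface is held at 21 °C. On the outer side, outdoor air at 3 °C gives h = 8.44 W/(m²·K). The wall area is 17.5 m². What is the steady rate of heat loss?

Model the wall as resistances in series:
R_carbon steel = L/(kA) = 0.0042/(45.9×17.5) = 5.229×10^-6 K/W
R_polyurethane foam = L/(kA) = 0.08/(0.0241×17.5) = 0.1897 K/W
R_outer film = 1/(h_o·A) = 1/(8.44×17.5) = 0.00677 K/W
R_total = 0.1965 K/W
Q = ΔT / R_total = 18 / 0.1965

Q ≈ 91.6 W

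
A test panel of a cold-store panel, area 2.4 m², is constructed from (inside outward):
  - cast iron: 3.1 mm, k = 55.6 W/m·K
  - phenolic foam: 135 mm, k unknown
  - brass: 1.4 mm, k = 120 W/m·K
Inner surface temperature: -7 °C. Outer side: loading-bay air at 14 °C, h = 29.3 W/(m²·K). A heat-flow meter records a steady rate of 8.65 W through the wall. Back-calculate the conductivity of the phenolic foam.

Treating each layer as a thermal resistance in series:
R_cast iron = L/(kA) = 0.0031/(55.6×2.4) = 2.323×10^-5 K/W
R_brass = L/(kA) = 0.0014/(120×2.4) = 4.861×10^-6 K/W
R_outer film = 1/(h_o·A) = 1/(29.3×2.4) = 0.01422 K/W
Sum of known resistances R_other = 0.01425 K/W
Total R = ΔT/Q = 21/8.65 = 2.428 K/W
R_phenolic foam = R_total − R_other = 2.413 K/W
k = L/(R·A) = 0.135/(2.413×2.4)

k ≈ 0.0233 W/(m·K)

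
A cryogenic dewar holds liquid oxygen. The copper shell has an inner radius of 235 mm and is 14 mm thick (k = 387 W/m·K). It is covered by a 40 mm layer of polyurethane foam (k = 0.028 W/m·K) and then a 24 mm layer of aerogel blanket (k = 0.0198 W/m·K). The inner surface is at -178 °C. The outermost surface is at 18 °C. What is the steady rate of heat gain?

Q ≈ 74.1 W

Radial (spherical) resistances in series:
R_copper shell = (1/0.235 − 1/0.249)/(4π×387) = 4.92×10^-5 K/W
R_polyurethane foam = (1/0.249 − 1/0.289)/(4π×0.028) = 1.58 K/W
R_aerogel blanket = (1/0.289 − 1/0.313)/(4π×0.0198) = 1.066 K/W
R_total = 2.646 K/W
Q = ΔT/R_total = 196/2.646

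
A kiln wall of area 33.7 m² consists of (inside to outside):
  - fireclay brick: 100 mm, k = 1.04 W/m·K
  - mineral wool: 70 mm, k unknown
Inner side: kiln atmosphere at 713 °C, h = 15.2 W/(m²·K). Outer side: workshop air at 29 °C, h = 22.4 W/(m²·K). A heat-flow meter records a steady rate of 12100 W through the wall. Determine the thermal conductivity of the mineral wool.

Series thermal resistances:
R_inner film = 1/(h_i·A) = 1/(15.2×33.7) = 0.001952 K/W
R_fireclay brick = L/(kA) = 0.1/(1.04×33.7) = 0.002853 K/W
R_outer film = 1/(h_o·A) = 1/(22.4×33.7) = 0.001325 K/W
Sum of known resistances R_other = 0.00613 K/W
Total R = ΔT/Q = 684/12100 = 0.05653 K/W
R_mineral wool = R_total − R_other = 0.0504 K/W
k = L/(R·A) = 0.07/(0.0504×33.7)

k ≈ 0.0412 W/(m·K)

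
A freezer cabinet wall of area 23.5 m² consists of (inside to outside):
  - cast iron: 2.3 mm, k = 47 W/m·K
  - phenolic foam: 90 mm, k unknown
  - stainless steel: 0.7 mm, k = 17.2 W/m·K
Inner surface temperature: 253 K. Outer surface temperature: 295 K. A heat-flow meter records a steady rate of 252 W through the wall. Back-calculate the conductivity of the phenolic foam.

Thermal resistances in series:
R_cast iron = L/(kA) = 0.0023/(47×23.5) = 2.082×10^-6 K/W
R_stainless steel = L/(kA) = 0.0007/(17.2×23.5) = 1.732×10^-6 K/W
Sum of known resistances R_other = 3.814×10^-6 K/W
Total R = ΔT/Q = 42/252 = 0.1667 K/W
R_phenolic foam = R_total − R_other = 0.1667 K/W
k = L/(R·A) = 0.09/(0.1667×23.5)

k ≈ 0.023 W/(m·K)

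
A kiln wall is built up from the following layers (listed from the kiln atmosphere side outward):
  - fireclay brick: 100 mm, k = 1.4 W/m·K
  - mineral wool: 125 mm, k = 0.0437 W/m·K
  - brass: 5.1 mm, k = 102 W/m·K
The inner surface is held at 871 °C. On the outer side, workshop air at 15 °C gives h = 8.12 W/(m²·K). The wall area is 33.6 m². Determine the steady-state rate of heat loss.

Q ≈ 9410 W

Model the wall as resistances in series:
R_fireclay brick = L/(kA) = 0.1/(1.4×33.6) = 0.002126 K/W
R_mineral wool = L/(kA) = 0.125/(0.0437×33.6) = 0.08513 K/W
R_brass = L/(kA) = 0.0051/(102×33.6) = 1.488×10^-6 K/W
R_outer film = 1/(h_o·A) = 1/(8.12×33.6) = 0.003665 K/W
R_total = 0.09092 K/W
Q = ΔT / R_total = 856 / 0.09092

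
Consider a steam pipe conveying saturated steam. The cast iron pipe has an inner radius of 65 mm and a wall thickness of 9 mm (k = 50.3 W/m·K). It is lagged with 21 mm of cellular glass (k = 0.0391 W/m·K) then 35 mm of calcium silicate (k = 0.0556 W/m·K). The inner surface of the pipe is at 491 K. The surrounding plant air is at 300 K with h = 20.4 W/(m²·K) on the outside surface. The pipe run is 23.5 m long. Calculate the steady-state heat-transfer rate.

Radial resistances (cylindrical: R_cond = ln(r_o/r_i)/(2πkL), R_conv = 1/(h·2πrL)):
R_cast iron pipe wall = ln(74/65)/(2π×50.3×23.5) = 1.746×10^-5 K/W
R_cellular glass = ln(95/74)/(2π×0.0391×23.5) = 0.04327 K/W
R_calcium silicate = ln(130/95)/(2π×0.0556×23.5) = 0.03821 K/W
R_outer film = 1/(h_o·2πr_oL) = 1/(20.4×2π×0.13×23.5) = 0.002554 K/W
R_total = 0.08405 K/W
Q = ΔT/R_total = 191/0.08405

Q ≈ 2270 W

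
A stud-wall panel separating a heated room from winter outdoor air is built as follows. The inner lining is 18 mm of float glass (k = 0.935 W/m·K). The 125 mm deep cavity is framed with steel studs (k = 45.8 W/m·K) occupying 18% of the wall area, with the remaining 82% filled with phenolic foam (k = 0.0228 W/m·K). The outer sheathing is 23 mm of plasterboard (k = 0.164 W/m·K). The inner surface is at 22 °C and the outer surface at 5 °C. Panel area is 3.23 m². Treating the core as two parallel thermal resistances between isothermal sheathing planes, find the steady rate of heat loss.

Q ≈ 314 W

Sheathing layers in series; stud and cavity paths in parallel between them.
R_inner = 0.018/(0.935×3.23) = 0.00596 K/W
R_stud  = 0.125/(45.8×0.18×3.23) = 0.004694 K/W
R_cav   = 0.125/(0.0228×0.82×3.23) = 2.07 K/W
1/R_core = 1/R_stud + 1/R_cav → R_core = 0.004684 K/W
R_outer = 0.023/(0.164×3.23) = 0.04342 K/W
R_total = 0.05406 K/W
Q = ΔT/R_total = 17/0.05406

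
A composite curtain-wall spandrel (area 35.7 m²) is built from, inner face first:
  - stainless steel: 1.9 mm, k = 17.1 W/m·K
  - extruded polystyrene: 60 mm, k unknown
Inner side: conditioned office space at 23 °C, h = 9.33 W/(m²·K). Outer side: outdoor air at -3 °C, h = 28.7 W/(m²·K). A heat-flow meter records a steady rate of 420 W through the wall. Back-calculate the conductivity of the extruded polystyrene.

k ≈ 0.029 W/(m·K)

Thermal resistances in series:
R_inner film = 1/(h_i·A) = 1/(9.33×35.7) = 0.003002 K/W
R_stainless steel = L/(kA) = 0.0019/(17.1×35.7) = 3.112×10^-6 K/W
R_outer film = 1/(h_o·A) = 1/(28.7×35.7) = 9.76×10^-4 K/W
Sum of known resistances R_other = 0.003981 K/W
Total R = ΔT/Q = 26/420 = 0.0619 K/W
R_extruded polystyrene = R_total − R_other = 0.05792 K/W
k = L/(R·A) = 0.06/(0.05792×35.7)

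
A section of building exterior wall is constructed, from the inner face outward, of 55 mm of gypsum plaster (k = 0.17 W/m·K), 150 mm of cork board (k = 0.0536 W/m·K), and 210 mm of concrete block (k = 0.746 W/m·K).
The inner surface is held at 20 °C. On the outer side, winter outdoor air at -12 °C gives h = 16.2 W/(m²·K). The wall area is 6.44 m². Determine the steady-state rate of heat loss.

Using the resistance-network approach (series):
R_gypsum plaster = L/(kA) = 0.055/(0.17×6.44) = 0.05024 K/W
R_cork board = L/(kA) = 0.15/(0.0536×6.44) = 0.4346 K/W
R_concrete block = L/(kA) = 0.21/(0.746×6.44) = 0.04371 K/W
R_outer film = 1/(h_o·A) = 1/(16.2×6.44) = 0.009585 K/W
R_total = 0.5381 K/W
Q = ΔT / R_total = 32 / 0.5381

Q ≈ 59.5 W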